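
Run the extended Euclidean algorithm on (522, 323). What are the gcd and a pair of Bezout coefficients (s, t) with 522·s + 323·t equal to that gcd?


Euclidean algorithm on (522, 323) — divide until remainder is 0:
  522 = 1 · 323 + 199
  323 = 1 · 199 + 124
  199 = 1 · 124 + 75
  124 = 1 · 75 + 49
  75 = 1 · 49 + 26
  49 = 1 · 26 + 23
  26 = 1 · 23 + 3
  23 = 7 · 3 + 2
  3 = 1 · 2 + 1
  2 = 2 · 1 + 0
gcd(522, 323) = 1.
Track Bezout coefficients alongside the remainders: start with r₀ = 522 = a·1 + b·0 (s = 1, t = 0) and r₁ = 323 = a·0 + b·1 (s = 0, t = 1); each new remainder r_{k+1} = r_{k-1} − q_k·r_k inherits s_{k+1} = s_{k-1} − q_k·s_k, t_{k+1} = t_{k-1} − q_k·t_k, so r_k = a·s_k + b·t_k at every step:
  q = 1: r = 199, s = 1 − 1·0 = 1, t = 0 − 1·1 = -1  (check: 522·1 + 323·(-1) = 199)
  q = 1: r = 124, s = 0 − 1·1 = -1, t = 1 − 1·(-1) = 2  (check: 522·(-1) + 323·2 = 124)
  q = 1: r = 75, s = 1 − 1·(-1) = 2, t = -1 − 1·2 = -3  (check: 522·2 + 323·(-3) = 75)
  q = 1: r = 49, s = -1 − 1·2 = -3, t = 2 − 1·(-3) = 5  (check: 522·(-3) + 323·5 = 49)
  q = 1: r = 26, s = 2 − 1·(-3) = 5, t = -3 − 1·5 = -8  (check: 522·5 + 323·(-8) = 26)
  q = 1: r = 23, s = -3 − 1·5 = -8, t = 5 − 1·(-8) = 13  (check: 522·(-8) + 323·13 = 23)
  q = 1: r = 3, s = 5 − 1·(-8) = 13, t = -8 − 1·13 = -21  (check: 522·13 + 323·(-21) = 3)
  q = 7: r = 2, s = -8 − 7·13 = -99, t = 13 − 7·(-21) = 160  (check: 522·(-99) + 323·160 = 2)
  q = 1: r = 1, s = 13 − 1·(-99) = 112, t = -21 − 1·160 = -181  (check: 522·112 + 323·(-181) = 1)
The row with r = 1 (the gcd) gives the Bezout coefficients s = 112, t = -181.
Result: 522 · (112) + 323 · (-181) = 1.

gcd(522, 323) = 1; s = 112, t = -181 (check: 522·112 + 323·(-181) = 1).


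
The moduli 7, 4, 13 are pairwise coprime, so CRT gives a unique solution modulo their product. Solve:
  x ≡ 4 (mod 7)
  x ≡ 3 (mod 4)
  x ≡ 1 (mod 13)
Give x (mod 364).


Moduli 7, 4, 13 are pairwise coprime; by CRT there is a unique solution modulo M = 7 · 4 · 13 = 364.
Solve pairwise, accumulating the modulus:
  Start with x ≡ 4 (mod 7).
  Combine with x ≡ 3 (mod 4): since gcd(7, 4) = 1, we get a unique residue mod 28.
    Write x = 4 + 7·t and substitute into x ≡ 3 (mod 4): 7·t ≡ 3 − 4 = -1 (mod 4).
    Reduce coefficients mod 4: 3·t ≡ 3 (mod 4).
    The inverse of 3 mod 4 is 3 (since 3·3 = 9 = 2·4 + 1), so t ≡ 3·3 = 9 ≡ 1 (mod 4).
    Then x = 4 + 7·1 = 11, valid modulo lcm(7, 4) = 28: x ≡ 11 (mod 28).
  Combine with x ≡ 1 (mod 13): since gcd(28, 13) = 1, we get a unique residue mod 364.
    Write x = 11 + 28·t and substitute into x ≡ 1 (mod 13): 28·t ≡ 1 − 11 = -10 (mod 13).
    Reduce coefficients mod 13: 2·t ≡ 3 (mod 13).
    The inverse of 2 mod 13 is 7 (since 2·7 = 14 = 1·13 + 1), so t ≡ 7·3 = 21 ≡ 8 (mod 13).
    Then x = 11 + 28·8 = 235, valid modulo lcm(28, 13) = 364: x ≡ 235 (mod 364).
Verify: 235 mod 7 = 4 ✓, 235 mod 4 = 3 ✓, 235 mod 13 = 1 ✓.

x ≡ 235 (mod 364).


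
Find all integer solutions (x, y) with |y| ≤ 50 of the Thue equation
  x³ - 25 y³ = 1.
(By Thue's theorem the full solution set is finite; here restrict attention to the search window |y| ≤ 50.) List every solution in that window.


The equation is x³ - 25y³ = 1. For fixed y, x³ = 25·y³ + 1, so a solution requires the RHS to be a perfect cube.
Strategy: iterate y from -50 to 50, compute RHS = 25·y³ + 1, and check whether it is a (positive or negative) perfect cube.
Check small values of y:
  y = 0: RHS = 1 = (1)³ ⇒ x = 1 works.
  y = 1: RHS = 26 is not a perfect cube.
  y = -1: RHS = -24 is not a perfect cube.
  y = 2: RHS = 201 is not a perfect cube.
  y = -2: RHS = -199 is not a perfect cube.
  y = 3: RHS = 676 is not a perfect cube.
  y = -3: RHS = -674 is not a perfect cube.
Continuing the search up to |y| = 50 finds no further solutions beyond those listed.
Collected solutions: (1, 0).

Solutions (with |y| ≤ 50): (1, 0).


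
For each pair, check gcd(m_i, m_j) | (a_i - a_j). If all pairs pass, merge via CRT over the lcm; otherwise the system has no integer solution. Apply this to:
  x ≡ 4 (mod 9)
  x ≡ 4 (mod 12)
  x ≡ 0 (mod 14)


Moduli 9, 12, 14 are not pairwise coprime, so CRT works modulo lcm(m_i) when all pairwise compatibility conditions hold.
Pairwise compatibility: gcd(m_i, m_j) must divide a_i - a_j for every pair.
Merge one congruence at a time:
  Start: x ≡ 4 (mod 9).
  Combine with x ≡ 4 (mod 12): gcd(9, 12) = 3; 4 - 4 = 0, which IS divisible by 3, so compatible.
    Write x = 4 + 9·t and substitute into x ≡ 4 (mod 12): 9·t ≡ 4 − 4 = 0 (mod 12).
    Divide the congruence (and modulus) by g = 3: 3·t ≡ 0 (mod 4).
    The inverse of 3 mod 4 is 3 (since 3·3 = 9 = 2·4 + 1), so t ≡ 3·0 = 0 ≡ 0 (mod 4).
    Then x = 4 + 9·0 = 4, valid modulo lcm(9, 12) = 36: x ≡ 4 (mod 36).
  Combine with x ≡ 0 (mod 14): gcd(36, 14) = 2; 0 - 4 = -4, which IS divisible by 2, so compatible.
    Write x = 4 + 36·t and substitute into x ≡ 0 (mod 14): 36·t ≡ 0 − 4 = -4 (mod 14).
    Divide the congruence (and modulus) by g = 2: 18·t ≡ -2 (mod 7).
    Reduce coefficients mod 7: 4·t ≡ 5 (mod 7).
    The inverse of 4 mod 7 is 2 (since 4·2 = 8 = 1·7 + 1), so t ≡ 2·5 = 10 ≡ 3 (mod 7).
    Then x = 4 + 36·3 = 112, valid modulo lcm(36, 14) = 252: x ≡ 112 (mod 252).
Verify: 112 mod 9 = 4, 112 mod 12 = 4, 112 mod 14 = 0.

x ≡ 112 (mod 252).


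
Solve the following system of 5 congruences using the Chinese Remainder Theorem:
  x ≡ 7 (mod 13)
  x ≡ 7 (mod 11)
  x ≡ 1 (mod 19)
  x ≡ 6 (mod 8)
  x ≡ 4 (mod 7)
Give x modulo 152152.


Product of moduli M = 13 · 11 · 19 · 8 · 7 = 152152.
Merge one congruence at a time:
  Start: x ≡ 7 (mod 13).
  Combine with x ≡ 7 (mod 11); new modulus lcm = 143.
    Write x = 7 + 13·t and substitute into x ≡ 7 (mod 11): 13·t ≡ 7 − 7 = 0 (mod 11).
    Reduce coefficients mod 11: 2·t ≡ 0 (mod 11).
    The inverse of 2 mod 11 is 6 (since 2·6 = 12 = 1·11 + 1), so t ≡ 6·0 = 0 ≡ 0 (mod 11).
    Then x = 7 + 13·0 = 7, valid modulo lcm(13, 11) = 143: x ≡ 7 (mod 143).
  Combine with x ≡ 1 (mod 19); new modulus lcm = 2717.
    Write x = 7 + 143·t and substitute into x ≡ 1 (mod 19): 143·t ≡ 1 − 7 = -6 (mod 19).
    Reduce coefficients mod 19: 10·t ≡ 13 (mod 19).
    The inverse of 10 mod 19 is 2 (since 10·2 = 20 = 1·19 + 1), so t ≡ 2·13 = 26 ≡ 7 (mod 19).
    Then x = 7 + 143·7 = 1008, valid modulo lcm(143, 19) = 2717: x ≡ 1008 (mod 2717).
  Combine with x ≡ 6 (mod 8); new modulus lcm = 21736.
    Write x = 1008 + 2717·t and substitute into x ≡ 6 (mod 8): 2717·t ≡ 6 − 1008 = -1002 (mod 8).
    Reduce coefficients mod 8: 5·t ≡ 6 (mod 8).
    The inverse of 5 mod 8 is 5 (since 5·5 = 25 = 3·8 + 1), so t ≡ 5·6 = 30 ≡ 6 (mod 8).
    Then x = 1008 + 2717·6 = 17310, valid modulo lcm(2717, 8) = 21736: x ≡ 17310 (mod 21736).
  Combine with x ≡ 4 (mod 7); new modulus lcm = 152152.
    Write x = 17310 + 21736·t and substitute into x ≡ 4 (mod 7): 21736·t ≡ 4 − 17310 = -17306 (mod 7).
    Reduce coefficients mod 7: 1·t ≡ 5 (mod 7).
    So t ≡ 5 (mod 7).
    Then x = 17310 + 21736·5 = 125990, valid modulo lcm(21736, 7) = 152152: x ≡ 125990 (mod 152152).
Verify against each original: 125990 mod 13 = 7, 125990 mod 11 = 7, 125990 mod 19 = 1, 125990 mod 8 = 6, 125990 mod 7 = 4.

x ≡ 125990 (mod 152152).


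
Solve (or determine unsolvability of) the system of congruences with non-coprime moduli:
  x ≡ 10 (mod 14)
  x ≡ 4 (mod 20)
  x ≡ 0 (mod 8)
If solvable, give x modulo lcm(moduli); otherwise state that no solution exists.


Moduli 14, 20, 8 are not pairwise coprime, so CRT works modulo lcm(m_i) when all pairwise compatibility conditions hold.
Pairwise compatibility: gcd(m_i, m_j) must divide a_i - a_j for every pair.
Merge one congruence at a time:
  Start: x ≡ 10 (mod 14).
  Combine with x ≡ 4 (mod 20): gcd(14, 20) = 2; 4 - 10 = -6, which IS divisible by 2, so compatible.
    Write x = 10 + 14·t and substitute into x ≡ 4 (mod 20): 14·t ≡ 4 − 10 = -6 (mod 20).
    Divide the congruence (and modulus) by g = 2: 7·t ≡ -3 (mod 10).
    Reduce coefficients mod 10: 7·t ≡ 7 (mod 10).
    The inverse of 7 mod 10 is 3 (since 7·3 = 21 = 2·10 + 1), so t ≡ 3·7 = 21 ≡ 1 (mod 10).
    Then x = 10 + 14·1 = 24, valid modulo lcm(14, 20) = 140: x ≡ 24 (mod 140).
  Combine with x ≡ 0 (mod 8): gcd(140, 8) = 4; 0 - 24 = -24, which IS divisible by 4, so compatible.
    Write x = 24 + 140·t and substitute into x ≡ 0 (mod 8): 140·t ≡ 0 − 24 = -24 (mod 8).
    Divide the congruence (and modulus) by g = 4: 35·t ≡ -6 (mod 2).
    Reduce coefficients mod 2: 1·t ≡ 0 (mod 2).
    So t ≡ 0 (mod 2).
    Then x = 24 + 140·0 = 24, valid modulo lcm(140, 8) = 280: x ≡ 24 (mod 280).
Verify: 24 mod 14 = 10, 24 mod 20 = 4, 24 mod 8 = 0.

x ≡ 24 (mod 280).


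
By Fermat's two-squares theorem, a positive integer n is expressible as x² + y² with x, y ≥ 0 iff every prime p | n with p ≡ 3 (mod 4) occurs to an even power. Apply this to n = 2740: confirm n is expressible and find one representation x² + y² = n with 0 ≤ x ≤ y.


Step 1: Factor n = 2740 = 2^2 · 5 · 137.
Step 2: Check the mod-4 condition on each prime factor: 2 = 2 (special); 5 ≡ 1 (mod 4), exponent 1; 137 ≡ 1 (mod 4), exponent 1.
All primes ≡ 3 (mod 4) appear to even exponent (or don't appear), so by the two-squares theorem n IS expressible as a sum of two squares.
Step 3: Build a representation. Group n = k² · m with k = 2 and m = 5 · 137 = 685 (a product of primes ≡ 1 (mod 4)); a representation of m scales to one of n via (k·x)² + (k·y)² = k²(x² + y²). Each prime p ≡ 1 (mod 4) is itself a sum of two squares; find a² by testing p − a² for a perfect square:
  5: 5 − 1² = 4 = 2² ⇒ 5 = 1² + 2².
  137: 137 − 1² = 136, 137 − 2² = 133, 137 − 3² = 128, 137 − 4² = 121 = 11² ⇒ 137 = 4² + 11².
  Combine using the Brahmagupta–Fibonacci identity (a² + b²)(c² + d²) = (ac − bd)² + (ad + bc)² = (ac + bd)² + (ad − bc)²:
  5 · 137 = 685: from (1² + 2²)(4² + 11²), take (1·4 − 2·11, 1·11 + 2·4) = (4 − 22, 11 + 8) = (-18, 19); dropping signs (only squares matter) gives (18, 19); check 18² + 19² = 324 + 361 = 685 ✓.
  Scale by k = 2: (2·18, 2·19) = (36, 38).
Step 4: Order so x ≤ y and verify: 36² + 38² = 1296 + 1444 = 2740 = n. ✓

n = 2740 = 36² + 38² (one valid representation with x ≤ y).


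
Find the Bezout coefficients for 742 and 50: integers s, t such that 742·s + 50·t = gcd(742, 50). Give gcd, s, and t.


Euclidean algorithm on (742, 50) — divide until remainder is 0:
  742 = 14 · 50 + 42
  50 = 1 · 42 + 8
  42 = 5 · 8 + 2
  8 = 4 · 2 + 0
gcd(742, 50) = 2.
Track Bezout coefficients alongside the remainders: start with r₀ = 742 = a·1 + b·0 (s = 1, t = 0) and r₁ = 50 = a·0 + b·1 (s = 0, t = 1); each new remainder r_{k+1} = r_{k-1} − q_k·r_k inherits s_{k+1} = s_{k-1} − q_k·s_k, t_{k+1} = t_{k-1} − q_k·t_k, so r_k = a·s_k + b·t_k at every step:
  q = 14: r = 42, s = 1 − 14·0 = 1, t = 0 − 14·1 = -14  (check: 742·1 + 50·(-14) = 42)
  q = 1: r = 8, s = 0 − 1·1 = -1, t = 1 − 1·(-14) = 15  (check: 742·(-1) + 50·15 = 8)
  q = 5: r = 2, s = 1 − 5·(-1) = 6, t = -14 − 5·15 = -89  (check: 742·6 + 50·(-89) = 2)
The row with r = 2 (the gcd) gives the Bezout coefficients s = 6, t = -89.
Result: 742 · (6) + 50 · (-89) = 2.

gcd(742, 50) = 2; s = 6, t = -89 (check: 742·6 + 50·(-89) = 2).


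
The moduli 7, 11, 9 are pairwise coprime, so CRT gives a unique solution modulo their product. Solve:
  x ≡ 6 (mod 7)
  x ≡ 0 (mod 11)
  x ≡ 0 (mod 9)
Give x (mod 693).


Moduli 7, 11, 9 are pairwise coprime; by CRT there is a unique solution modulo M = 7 · 11 · 9 = 693.
Solve pairwise, accumulating the modulus:
  Start with x ≡ 6 (mod 7).
  Combine with x ≡ 0 (mod 11): since gcd(7, 11) = 1, we get a unique residue mod 77.
    Write x = 6 + 7·t and substitute into x ≡ 0 (mod 11): 7·t ≡ 0 − 6 = -6 (mod 11).
    Reduce coefficients mod 11: 7·t ≡ 5 (mod 11).
    The inverse of 7 mod 11 is 8 (since 7·8 = 56 = 5·11 + 1), so t ≡ 8·5 = 40 ≡ 7 (mod 11).
    Then x = 6 + 7·7 = 55, valid modulo lcm(7, 11) = 77: x ≡ 55 (mod 77).
  Combine with x ≡ 0 (mod 9): since gcd(77, 9) = 1, we get a unique residue mod 693.
    Write x = 55 + 77·t and substitute into x ≡ 0 (mod 9): 77·t ≡ 0 − 55 = -55 (mod 9).
    Reduce coefficients mod 9: 5·t ≡ 8 (mod 9).
    The inverse of 5 mod 9 is 2 (since 5·2 = 10 = 1·9 + 1), so t ≡ 2·8 = 16 ≡ 7 (mod 9).
    Then x = 55 + 77·7 = 594, valid modulo lcm(77, 9) = 693: x ≡ 594 (mod 693).
Verify: 594 mod 7 = 6 ✓, 594 mod 11 = 0 ✓, 594 mod 9 = 0 ✓.

x ≡ 594 (mod 693).


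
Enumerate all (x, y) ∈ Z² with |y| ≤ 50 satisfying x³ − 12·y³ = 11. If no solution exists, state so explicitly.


The equation is x³ - 12y³ = 11. For fixed y, x³ = 12·y³ + 11, so a solution requires the RHS to be a perfect cube.
Strategy: iterate y from -50 to 50, compute RHS = 12·y³ + 11, and check whether it is a (positive or negative) perfect cube.
Check small values of y:
  y = 0: RHS = 11 is not a perfect cube.
  y = 1: RHS = 23 is not a perfect cube.
  y = -1: RHS = -1 = (-1)³ ⇒ x = -1 works.
  y = 2: RHS = 107 is not a perfect cube.
  y = -2: RHS = -85 is not a perfect cube.
  y = 3: RHS = 335 is not a perfect cube.
  y = -3: RHS = -313 is not a perfect cube.
Continuing the search up to |y| = 50 finds no further solutions beyond those listed.
Collected solutions: (-1, -1).

Solutions (with |y| ≤ 50): (-1, -1).


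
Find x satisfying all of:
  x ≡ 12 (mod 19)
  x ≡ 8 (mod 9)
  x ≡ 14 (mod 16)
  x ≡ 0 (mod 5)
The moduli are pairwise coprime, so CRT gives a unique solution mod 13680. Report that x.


Product of moduli M = 19 · 9 · 16 · 5 = 13680.
Merge one congruence at a time:
  Start: x ≡ 12 (mod 19).
  Combine with x ≡ 8 (mod 9); new modulus lcm = 171.
    Write x = 12 + 19·t and substitute into x ≡ 8 (mod 9): 19·t ≡ 8 − 12 = -4 (mod 9).
    Reduce coefficients mod 9: 1·t ≡ 5 (mod 9).
    So t ≡ 5 (mod 9).
    Then x = 12 + 19·5 = 107, valid modulo lcm(19, 9) = 171: x ≡ 107 (mod 171).
  Combine with x ≡ 14 (mod 16); new modulus lcm = 2736.
    Write x = 107 + 171·t and substitute into x ≡ 14 (mod 16): 171·t ≡ 14 − 107 = -93 (mod 16).
    Reduce coefficients mod 16: 11·t ≡ 3 (mod 16).
    The inverse of 11 mod 16 is 3 (since 11·3 = 33 = 2·16 + 1), so t ≡ 3·3 = 9 ≡ 9 (mod 16).
    Then x = 107 + 171·9 = 1646, valid modulo lcm(171, 16) = 2736: x ≡ 1646 (mod 2736).
  Combine with x ≡ 0 (mod 5); new modulus lcm = 13680.
    Write x = 1646 + 2736·t and substitute into x ≡ 0 (mod 5): 2736·t ≡ 0 − 1646 = -1646 (mod 5).
    Reduce coefficients mod 5: 1·t ≡ 4 (mod 5).
    So t ≡ 4 (mod 5).
    Then x = 1646 + 2736·4 = 12590, valid modulo lcm(2736, 5) = 13680: x ≡ 12590 (mod 13680).
Verify against each original: 12590 mod 19 = 12, 12590 mod 9 = 8, 12590 mod 16 = 14, 12590 mod 5 = 0.

x ≡ 12590 (mod 13680).


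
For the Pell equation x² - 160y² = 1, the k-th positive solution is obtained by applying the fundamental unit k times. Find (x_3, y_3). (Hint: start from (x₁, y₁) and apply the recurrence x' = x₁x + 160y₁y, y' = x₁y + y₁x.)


Step 1: Find the fundamental solution (x₁, y₁) of x² - 160y² = 1.
  Expand √160 as a continued fraction. a₀ = ⌊√160⌋ = 12; iterate m_{k+1} = d_k·a_k − m_k, d_{k+1} = (160 − m_{k+1}²)/d_k, a_{k+1} = ⌊(a₀ + m_{k+1})/d_{k+1}⌋ (starting m₀ = 0, d₀ = 1), with convergents p_k = a_k·p_{k-1} + p_{k-2}, q_k = a_k·q_{k-1} + q_{k-2} (p₋₁ = 1, q₋₁ = 0):
  k = 0: a₀ = 12; p₀/q₀ = 12/1; p₀² − 160·q₀² = 144 − 160 = -16.
  k = 1: m = 12, d = 16, a = ⌊(12 + 12)/16⌋ = 1; p/q = (1·12 + 1)/(1·1 + 0) = 13/1; p² − 160·q² = 169 − 160 = 9.
  k = 2: m = 4, d = 9, a = ⌊(12 + 4)/9⌋ = 1; p/q = (1·13 + 12)/(1·1 + 1) = 25/2; p² − 160·q² = 625 − 640 = -15.
  k = 3: m = 5, d = 15, a = ⌊(12 + 5)/15⌋ = 1; p/q = (1·25 + 13)/(1·2 + 1) = 38/3; p² − 160·q² = 1444 − 1440 = 4.
  k = 4: m = 10, d = 4, a = ⌊(12 + 10)/4⌋ = 5; p/q = (5·38 + 25)/(5·3 + 2) = 215/17; p² − 160·q² = 46225 − 46240 = -15.
  k = 5: m = 10, d = 15, a = ⌊(12 + 10)/15⌋ = 1; p/q = (1·215 + 38)/(1·17 + 3) = 253/20; p² − 160·q² = 64009 − 64000 = 9.
  k = 6: m = 5, d = 9, a = ⌊(12 + 5)/9⌋ = 1; p/q = (1·253 + 215)/(1·20 + 17) = 468/37; p² − 160·q² = 219024 − 219040 = -16.
  k = 7: m = 4, d = 16, a = ⌊(12 + 4)/16⌋ = 1; p/q = (1·468 + 253)/(1·37 + 20) = 721/57; p² − 160·q² = 519841 − 519840 = 1.
  The first convergent with p² − 160·q² = 1 gives the fundamental solution (x₁, y₁) = (721, 57).
Step 2: Apply the recurrence (x_{n+1}, y_{n+1}) = (x₁x_n + 160y₁y_n, x₁y_n + y₁x_n) repeatedly.
  From (x_1, y_1) = (721, 57): x_2 = 721·721 + 160·57·57 = 1039681; y_2 = 721·57 + 57·721 = 82194.
  From (x_2, y_2) = (1039681, 82194): x_3 = 721·1039681 + 160·57·82194 = 1499219281; y_3 = 721·82194 + 57·1039681 = 118523691.
Step 3: Verify x_3² - 160·y_3² = 2247658452522156961 - 2247658452522156960 = 1 (should be 1). ✓

(x_1, y_1) = (721, 57); (x_3, y_3) = (1499219281, 118523691).


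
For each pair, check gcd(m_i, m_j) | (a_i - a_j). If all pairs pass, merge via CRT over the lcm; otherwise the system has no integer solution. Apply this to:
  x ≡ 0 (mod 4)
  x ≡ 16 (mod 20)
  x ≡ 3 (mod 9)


Moduli 4, 20, 9 are not pairwise coprime, so CRT works modulo lcm(m_i) when all pairwise compatibility conditions hold.
Pairwise compatibility: gcd(m_i, m_j) must divide a_i - a_j for every pair.
Merge one congruence at a time:
  Start: x ≡ 0 (mod 4).
  Combine with x ≡ 16 (mod 20): gcd(4, 20) = 4; 16 - 0 = 16, which IS divisible by 4, so compatible.
    Write x = 0 + 4·t and substitute into x ≡ 16 (mod 20): 4·t ≡ 16 − 0 = 16 (mod 20).
    Divide the congruence (and modulus) by g = 4: 1·t ≡ 4 (mod 5).
    So t ≡ 4 (mod 5).
    Then x = 0 + 4·4 = 16, valid modulo lcm(4, 20) = 20: x ≡ 16 (mod 20).
  Combine with x ≡ 3 (mod 9): gcd(20, 9) = 1; 3 - 16 = -13, which IS divisible by 1, so compatible.
    Write x = 16 + 20·t and substitute into x ≡ 3 (mod 9): 20·t ≡ 3 − 16 = -13 (mod 9).
    Reduce coefficients mod 9: 2·t ≡ 5 (mod 9).
    The inverse of 2 mod 9 is 5 (since 2·5 = 10 = 1·9 + 1), so t ≡ 5·5 = 25 ≡ 7 (mod 9).
    Then x = 16 + 20·7 = 156, valid modulo lcm(20, 9) = 180: x ≡ 156 (mod 180).
Verify: 156 mod 4 = 0, 156 mod 20 = 16, 156 mod 9 = 3.

x ≡ 156 (mod 180).


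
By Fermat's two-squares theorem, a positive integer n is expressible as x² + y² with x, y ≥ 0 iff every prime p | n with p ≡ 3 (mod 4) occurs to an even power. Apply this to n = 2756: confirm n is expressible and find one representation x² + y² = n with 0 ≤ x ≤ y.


Step 1: Factor n = 2756 = 2^2 · 13 · 53.
Step 2: Check the mod-4 condition on each prime factor: 2 = 2 (special); 13 ≡ 1 (mod 4), exponent 1; 53 ≡ 1 (mod 4), exponent 1.
All primes ≡ 3 (mod 4) appear to even exponent (or don't appear), so by the two-squares theorem n IS expressible as a sum of two squares.
Step 3: Build a representation. Group n = k² · m with k = 2 and m = 13 · 53 = 689 (a product of primes ≡ 1 (mod 4)); a representation of m scales to one of n via (k·x)² + (k·y)² = k²(x² + y²). Each prime p ≡ 1 (mod 4) is itself a sum of two squares; find a² by testing p − a² for a perfect square:
  13: 13 − 1² = 12, 13 − 2² = 9 = 3² ⇒ 13 = 2² + 3².
  53: 53 − 1² = 52, 53 − 2² = 49 = 7² ⇒ 53 = 2² + 7².
  Combine using the Brahmagupta–Fibonacci identity (a² + b²)(c² + d²) = (ac − bd)² + (ad + bc)² = (ac + bd)² + (ad − bc)²:
  13 · 53 = 689: from (2² + 3²)(2² + 7²), take (2·2 − 3·7, 2·7 + 3·2) = (4 − 21, 14 + 6) = (-17, 20); dropping signs (only squares matter) gives (17, 20); check 17² + 20² = 289 + 400 = 689 ✓.
  Scale by k = 2: (2·17, 2·20) = (34, 40).
Step 4: Order so x ≤ y and verify: 34² + 40² = 1156 + 1600 = 2756 = n. ✓

n = 2756 = 34² + 40² (one valid representation with x ≤ y).


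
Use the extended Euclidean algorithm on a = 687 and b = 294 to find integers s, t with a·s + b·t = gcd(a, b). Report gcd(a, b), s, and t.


Euclidean algorithm on (687, 294) — divide until remainder is 0:
  687 = 2 · 294 + 99
  294 = 2 · 99 + 96
  99 = 1 · 96 + 3
  96 = 32 · 3 + 0
gcd(687, 294) = 3.
Track Bezout coefficients alongside the remainders: start with r₀ = 687 = a·1 + b·0 (s = 1, t = 0) and r₁ = 294 = a·0 + b·1 (s = 0, t = 1); each new remainder r_{k+1} = r_{k-1} − q_k·r_k inherits s_{k+1} = s_{k-1} − q_k·s_k, t_{k+1} = t_{k-1} − q_k·t_k, so r_k = a·s_k + b·t_k at every step:
  q = 2: r = 99, s = 1 − 2·0 = 1, t = 0 − 2·1 = -2  (check: 687·1 + 294·(-2) = 99)
  q = 2: r = 96, s = 0 − 2·1 = -2, t = 1 − 2·(-2) = 5  (check: 687·(-2) + 294·5 = 96)
  q = 1: r = 3, s = 1 − 1·(-2) = 3, t = -2 − 1·5 = -7  (check: 687·3 + 294·(-7) = 3)
The row with r = 3 (the gcd) gives the Bezout coefficients s = 3, t = -7.
Result: 687 · (3) + 294 · (-7) = 3.

gcd(687, 294) = 3; s = 3, t = -7 (check: 687·3 + 294·(-7) = 3).


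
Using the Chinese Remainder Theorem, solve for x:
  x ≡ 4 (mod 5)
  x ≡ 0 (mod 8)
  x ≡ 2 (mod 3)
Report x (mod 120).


Moduli 5, 8, 3 are pairwise coprime; by CRT there is a unique solution modulo M = 5 · 8 · 3 = 120.
Solve pairwise, accumulating the modulus:
  Start with x ≡ 4 (mod 5).
  Combine with x ≡ 0 (mod 8): since gcd(5, 8) = 1, we get a unique residue mod 40.
    Write x = 4 + 5·t and substitute into x ≡ 0 (mod 8): 5·t ≡ 0 − 4 = -4 (mod 8).
    Reduce coefficients mod 8: 5·t ≡ 4 (mod 8).
    The inverse of 5 mod 8 is 5 (since 5·5 = 25 = 3·8 + 1), so t ≡ 5·4 = 20 ≡ 4 (mod 8).
    Then x = 4 + 5·4 = 24, valid modulo lcm(5, 8) = 40: x ≡ 24 (mod 40).
  Combine with x ≡ 2 (mod 3): since gcd(40, 3) = 1, we get a unique residue mod 120.
    Write x = 24 + 40·t and substitute into x ≡ 2 (mod 3): 40·t ≡ 2 − 24 = -22 (mod 3).
    Reduce coefficients mod 3: 1·t ≡ 2 (mod 3).
    So t ≡ 2 (mod 3).
    Then x = 24 + 40·2 = 104, valid modulo lcm(40, 3) = 120: x ≡ 104 (mod 120).
Verify: 104 mod 5 = 4 ✓, 104 mod 8 = 0 ✓, 104 mod 3 = 2 ✓.

x ≡ 104 (mod 120).


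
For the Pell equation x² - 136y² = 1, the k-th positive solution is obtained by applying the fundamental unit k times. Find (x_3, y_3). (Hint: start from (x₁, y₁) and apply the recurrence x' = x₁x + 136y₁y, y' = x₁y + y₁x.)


Step 1: Find the fundamental solution (x₁, y₁) of x² - 136y² = 1.
  Expand √136 as a continued fraction. a₀ = ⌊√136⌋ = 11; iterate m_{k+1} = d_k·a_k − m_k, d_{k+1} = (136 − m_{k+1}²)/d_k, a_{k+1} = ⌊(a₀ + m_{k+1})/d_{k+1}⌋ (starting m₀ = 0, d₀ = 1), with convergents p_k = a_k·p_{k-1} + p_{k-2}, q_k = a_k·q_{k-1} + q_{k-2} (p₋₁ = 1, q₋₁ = 0):
  k = 0: a₀ = 11; p₀/q₀ = 11/1; p₀² − 136·q₀² = 121 − 136 = -15.
  k = 1: m = 11, d = 15, a = ⌊(11 + 11)/15⌋ = 1; p/q = (1·11 + 1)/(1·1 + 0) = 12/1; p² − 136·q² = 144 − 136 = 8.
  k = 2: m = 4, d = 8, a = ⌊(11 + 4)/8⌋ = 1; p/q = (1·12 + 11)/(1·1 + 1) = 23/2; p² − 136·q² = 529 − 544 = -15.
  k = 3: m = 4, d = 15, a = ⌊(11 + 4)/15⌋ = 1; p/q = (1·23 + 12)/(1·2 + 1) = 35/3; p² − 136·q² = 1225 − 1224 = 1.
  The first convergent with p² − 136·q² = 1 gives the fundamental solution (x₁, y₁) = (35, 3).
Step 2: Apply the recurrence (x_{n+1}, y_{n+1}) = (x₁x_n + 136y₁y_n, x₁y_n + y₁x_n) repeatedly.
  From (x_1, y_1) = (35, 3): x_2 = 35·35 + 136·3·3 = 2449; y_2 = 35·3 + 3·35 = 210.
  From (x_2, y_2) = (2449, 210): x_3 = 35·2449 + 136·3·210 = 171395; y_3 = 35·210 + 3·2449 = 14697.
Step 3: Verify x_3² - 136·y_3² = 29376246025 - 29376246024 = 1 (should be 1). ✓

(x_1, y_1) = (35, 3); (x_3, y_3) = (171395, 14697).


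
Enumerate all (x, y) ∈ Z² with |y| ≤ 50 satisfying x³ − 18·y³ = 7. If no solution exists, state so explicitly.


The equation is x³ - 18y³ = 7. For fixed y, x³ = 18·y³ + 7, so a solution requires the RHS to be a perfect cube.
Strategy: iterate y from -50 to 50, compute RHS = 18·y³ + 7, and check whether it is a (positive or negative) perfect cube.
Check small values of y:
  y = 0: RHS = 7 is not a perfect cube.
  y = 1: RHS = 25 is not a perfect cube.
  y = -1: RHS = -11 is not a perfect cube.
  y = 2: RHS = 151 is not a perfect cube.
  y = -2: RHS = -137 is not a perfect cube.
  y = 3: RHS = 493 is not a perfect cube.
  y = -3: RHS = -479 is not a perfect cube.
Continuing the search up to |y| = 50 finds no solutions either.
No (x, y) in the scanned range satisfies the equation.

No integer solutions with |y| ≤ 50.


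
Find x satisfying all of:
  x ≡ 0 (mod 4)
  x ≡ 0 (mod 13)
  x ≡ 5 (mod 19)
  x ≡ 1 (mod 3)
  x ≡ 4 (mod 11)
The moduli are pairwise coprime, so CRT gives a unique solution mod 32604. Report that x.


Product of moduli M = 4 · 13 · 19 · 3 · 11 = 32604.
Merge one congruence at a time:
  Start: x ≡ 0 (mod 4).
  Combine with x ≡ 0 (mod 13); new modulus lcm = 52.
    Write x = 0 + 4·t and substitute into x ≡ 0 (mod 13): 4·t ≡ 0 − 0 = 0 (mod 13).
    The inverse of 4 mod 13 is 10 (since 4·10 = 40 = 3·13 + 1), so t ≡ 10·0 = 0 ≡ 0 (mod 13).
    Then x = 0 + 4·0 = 0, valid modulo lcm(4, 13) = 52: x ≡ 0 (mod 52).
  Combine with x ≡ 5 (mod 19); new modulus lcm = 988.
    Write x = 0 + 52·t and substitute into x ≡ 5 (mod 19): 52·t ≡ 5 − 0 = 5 (mod 19).
    Reduce coefficients mod 19: 14·t ≡ 5 (mod 19).
    The inverse of 14 mod 19 is 15 (since 14·15 = 210 = 11·19 + 1), so t ≡ 15·5 = 75 ≡ 18 (mod 19).
    Then x = 0 + 52·18 = 936, valid modulo lcm(52, 19) = 988: x ≡ 936 (mod 988).
  Combine with x ≡ 1 (mod 3); new modulus lcm = 2964.
    Write x = 936 + 988·t and substitute into x ≡ 1 (mod 3): 988·t ≡ 1 − 936 = -935 (mod 3).
    Reduce coefficients mod 3: 1·t ≡ 1 (mod 3).
    So t ≡ 1 (mod 3).
    Then x = 936 + 988·1 = 1924, valid modulo lcm(988, 3) = 2964: x ≡ 1924 (mod 2964).
  Combine with x ≡ 4 (mod 11); new modulus lcm = 32604.
    Write x = 1924 + 2964·t and substitute into x ≡ 4 (mod 11): 2964·t ≡ 4 − 1924 = -1920 (mod 11).
    Reduce coefficients mod 11: 5·t ≡ 5 (mod 11).
    The inverse of 5 mod 11 is 9 (since 5·9 = 45 = 4·11 + 1), so t ≡ 9·5 = 45 ≡ 1 (mod 11).
    Then x = 1924 + 2964·1 = 4888, valid modulo lcm(2964, 11) = 32604: x ≡ 4888 (mod 32604).
Verify against each original: 4888 mod 4 = 0, 4888 mod 13 = 0, 4888 mod 19 = 5, 4888 mod 3 = 1, 4888 mod 11 = 4.

x ≡ 4888 (mod 32604).


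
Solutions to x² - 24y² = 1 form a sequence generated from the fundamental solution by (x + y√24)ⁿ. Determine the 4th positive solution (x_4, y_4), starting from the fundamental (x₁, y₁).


Step 1: Find the fundamental solution (x₁, y₁) of x² - 24y² = 1.
  Expand √24 as a continued fraction. a₀ = ⌊√24⌋ = 4; iterate m_{k+1} = d_k·a_k − m_k, d_{k+1} = (24 − m_{k+1}²)/d_k, a_{k+1} = ⌊(a₀ + m_{k+1})/d_{k+1}⌋ (starting m₀ = 0, d₀ = 1), with convergents p_k = a_k·p_{k-1} + p_{k-2}, q_k = a_k·q_{k-1} + q_{k-2} (p₋₁ = 1, q₋₁ = 0):
  k = 0: a₀ = 4; p₀/q₀ = 4/1; p₀² − 24·q₀² = 16 − 24 = -8.
  k = 1: m = 4, d = 8, a = ⌊(4 + 4)/8⌋ = 1; p/q = (1·4 + 1)/(1·1 + 0) = 5/1; p² − 24·q² = 25 − 24 = 1.
  The first convergent with p² − 24·q² = 1 gives the fundamental solution (x₁, y₁) = (5, 1).
Step 2: Apply the recurrence (x_{n+1}, y_{n+1}) = (x₁x_n + 24y₁y_n, x₁y_n + y₁x_n) repeatedly.
  From (x_1, y_1) = (5, 1): x_2 = 5·5 + 24·1·1 = 49; y_2 = 5·1 + 1·5 = 10.
  From (x_2, y_2) = (49, 10): x_3 = 5·49 + 24·1·10 = 485; y_3 = 5·10 + 1·49 = 99.
  From (x_3, y_3) = (485, 99): x_4 = 5·485 + 24·1·99 = 4801; y_4 = 5·99 + 1·485 = 980.
Step 3: Verify x_4² - 24·y_4² = 23049601 - 23049600 = 1 (should be 1). ✓

(x_1, y_1) = (5, 1); (x_4, y_4) = (4801, 980).


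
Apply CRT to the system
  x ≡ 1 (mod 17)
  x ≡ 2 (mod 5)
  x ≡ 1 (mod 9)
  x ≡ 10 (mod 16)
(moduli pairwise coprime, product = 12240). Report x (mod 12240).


Product of moduli M = 17 · 5 · 9 · 16 = 12240.
Merge one congruence at a time:
  Start: x ≡ 1 (mod 17).
  Combine with x ≡ 2 (mod 5); new modulus lcm = 85.
    Write x = 1 + 17·t and substitute into x ≡ 2 (mod 5): 17·t ≡ 2 − 1 = 1 (mod 5).
    Reduce coefficients mod 5: 2·t ≡ 1 (mod 5).
    The inverse of 2 mod 5 is 3 (since 2·3 = 6 = 1·5 + 1), so t ≡ 3·1 = 3 ≡ 3 (mod 5).
    Then x = 1 + 17·3 = 52, valid modulo lcm(17, 5) = 85: x ≡ 52 (mod 85).
  Combine with x ≡ 1 (mod 9); new modulus lcm = 765.
    Write x = 52 + 85·t and substitute into x ≡ 1 (mod 9): 85·t ≡ 1 − 52 = -51 (mod 9).
    Reduce coefficients mod 9: 4·t ≡ 3 (mod 9).
    The inverse of 4 mod 9 is 7 (since 4·7 = 28 = 3·9 + 1), so t ≡ 7·3 = 21 ≡ 3 (mod 9).
    Then x = 52 + 85·3 = 307, valid modulo lcm(85, 9) = 765: x ≡ 307 (mod 765).
  Combine with x ≡ 10 (mod 16); new modulus lcm = 12240.
    Write x = 307 + 765·t and substitute into x ≡ 10 (mod 16): 765·t ≡ 10 − 307 = -297 (mod 16).
    Reduce coefficients mod 16: 13·t ≡ 7 (mod 16).
    The inverse of 13 mod 16 is 5 (since 13·5 = 65 = 4·16 + 1), so t ≡ 5·7 = 35 ≡ 3 (mod 16).
    Then x = 307 + 765·3 = 2602, valid modulo lcm(765, 16) = 12240: x ≡ 2602 (mod 12240).
Verify against each original: 2602 mod 17 = 1, 2602 mod 5 = 2, 2602 mod 9 = 1, 2602 mod 16 = 10.

x ≡ 2602 (mod 12240).


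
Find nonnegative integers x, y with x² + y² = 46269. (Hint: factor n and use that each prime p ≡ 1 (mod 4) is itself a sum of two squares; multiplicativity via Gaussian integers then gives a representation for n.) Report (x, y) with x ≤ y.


Step 1: Factor n = 46269 = 3^2 · 53 · 97.
Step 2: Check the mod-4 condition on each prime factor: 3 ≡ 3 (mod 4), exponent 2 (must be even); 53 ≡ 1 (mod 4), exponent 1; 97 ≡ 1 (mod 4), exponent 1.
All primes ≡ 3 (mod 4) appear to even exponent (or don't appear), so by the two-squares theorem n IS expressible as a sum of two squares.
Step 3: Build a representation. Group n = k² · m with k = 3 and m = 53 · 97 = 5141 (a product of primes ≡ 1 (mod 4)); a representation of m scales to one of n via (k·x)² + (k·y)² = k²(x² + y²). Each prime p ≡ 1 (mod 4) is itself a sum of two squares; find a² by testing p − a² for a perfect square:
  53: 53 − 1² = 52, 53 − 2² = 49 = 7² ⇒ 53 = 2² + 7².
  97: 97 − 1² = 96, 97 − 2² = 93, 97 − 3² = 88, 97 − 4² = 81 = 9² ⇒ 97 = 4² + 9².
  Combine using the Brahmagupta–Fibonacci identity (a² + b²)(c² + d²) = (ac − bd)² + (ad + bc)² = (ac + bd)² + (ad − bc)²:
  53 · 97 = 5141: from (2² + 7²)(4² + 9²), take (2·4 − 7·9, 2·9 + 7·4) = (8 − 63, 18 + 28) = (-55, 46); dropping signs (only squares matter) gives (55, 46); check 55² + 46² = 3025 + 2116 = 5141 ✓.
  Scale by k = 3: (3·55, 3·46) = (165, 138).
Step 4: Order so x ≤ y and verify: 138² + 165² = 19044 + 27225 = 46269 = n. ✓

n = 46269 = 138² + 165² (one valid representation with x ≤ y).


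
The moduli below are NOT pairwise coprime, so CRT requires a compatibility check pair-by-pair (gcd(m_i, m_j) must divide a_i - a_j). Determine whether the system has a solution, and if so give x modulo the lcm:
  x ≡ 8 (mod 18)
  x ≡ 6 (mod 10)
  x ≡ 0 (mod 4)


Moduli 18, 10, 4 are not pairwise coprime, so CRT works modulo lcm(m_i) when all pairwise compatibility conditions hold.
Pairwise compatibility: gcd(m_i, m_j) must divide a_i - a_j for every pair.
Merge one congruence at a time:
  Start: x ≡ 8 (mod 18).
  Combine with x ≡ 6 (mod 10): gcd(18, 10) = 2; 6 - 8 = -2, which IS divisible by 2, so compatible.
    Write x = 8 + 18·t and substitute into x ≡ 6 (mod 10): 18·t ≡ 6 − 8 = -2 (mod 10).
    Divide the congruence (and modulus) by g = 2: 9·t ≡ -1 (mod 5).
    Reduce coefficients mod 5: 4·t ≡ 4 (mod 5).
    The inverse of 4 mod 5 is 4 (since 4·4 = 16 = 3·5 + 1), so t ≡ 4·4 = 16 ≡ 1 (mod 5).
    Then x = 8 + 18·1 = 26, valid modulo lcm(18, 10) = 90: x ≡ 26 (mod 90).
  Combine with x ≡ 0 (mod 4): gcd(90, 4) = 2; 0 - 26 = -26, which IS divisible by 2, so compatible.
    Write x = 26 + 90·t and substitute into x ≡ 0 (mod 4): 90·t ≡ 0 − 26 = -26 (mod 4).
    Divide the congruence (and modulus) by g = 2: 45·t ≡ -13 (mod 2).
    Reduce coefficients mod 2: 1·t ≡ 1 (mod 2).
    So t ≡ 1 (mod 2).
    Then x = 26 + 90·1 = 116, valid modulo lcm(90, 4) = 180: x ≡ 116 (mod 180).
Verify: 116 mod 18 = 8, 116 mod 10 = 6, 116 mod 4 = 0.

x ≡ 116 (mod 180).


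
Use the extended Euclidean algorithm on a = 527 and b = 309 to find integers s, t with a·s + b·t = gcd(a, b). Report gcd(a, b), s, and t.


Euclidean algorithm on (527, 309) — divide until remainder is 0:
  527 = 1 · 309 + 218
  309 = 1 · 218 + 91
  218 = 2 · 91 + 36
  91 = 2 · 36 + 19
  36 = 1 · 19 + 17
  19 = 1 · 17 + 2
  17 = 8 · 2 + 1
  2 = 2 · 1 + 0
gcd(527, 309) = 1.
Track Bezout coefficients alongside the remainders: start with r₀ = 527 = a·1 + b·0 (s = 1, t = 0) and r₁ = 309 = a·0 + b·1 (s = 0, t = 1); each new remainder r_{k+1} = r_{k-1} − q_k·r_k inherits s_{k+1} = s_{k-1} − q_k·s_k, t_{k+1} = t_{k-1} − q_k·t_k, so r_k = a·s_k + b·t_k at every step:
  q = 1: r = 218, s = 1 − 1·0 = 1, t = 0 − 1·1 = -1  (check: 527·1 + 309·(-1) = 218)
  q = 1: r = 91, s = 0 − 1·1 = -1, t = 1 − 1·(-1) = 2  (check: 527·(-1) + 309·2 = 91)
  q = 2: r = 36, s = 1 − 2·(-1) = 3, t = -1 − 2·2 = -5  (check: 527·3 + 309·(-5) = 36)
  q = 2: r = 19, s = -1 − 2·3 = -7, t = 2 − 2·(-5) = 12  (check: 527·(-7) + 309·12 = 19)
  q = 1: r = 17, s = 3 − 1·(-7) = 10, t = -5 − 1·12 = -17  (check: 527·10 + 309·(-17) = 17)
  q = 1: r = 2, s = -7 − 1·10 = -17, t = 12 − 1·(-17) = 29  (check: 527·(-17) + 309·29 = 2)
  q = 8: r = 1, s = 10 − 8·(-17) = 146, t = -17 − 8·29 = -249  (check: 527·146 + 309·(-249) = 1)
The row with r = 1 (the gcd) gives the Bezout coefficients s = 146, t = -249.
Result: 527 · (146) + 309 · (-249) = 1.

gcd(527, 309) = 1; s = 146, t = -249 (check: 527·146 + 309·(-249) = 1).


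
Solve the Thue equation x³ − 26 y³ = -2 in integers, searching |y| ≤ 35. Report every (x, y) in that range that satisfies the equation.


The equation is x³ - 26y³ = -2. For fixed y, x³ = 26·y³ − 2, so a solution requires the RHS to be a perfect cube.
Strategy: iterate y from -35 to 35, compute RHS = 26·y³ − 2, and check whether it is a (positive or negative) perfect cube.
Check small values of y:
  y = 0: RHS = -2 is not a perfect cube.
  y = 1: RHS = 24 is not a perfect cube.
  y = -1: RHS = -28 is not a perfect cube.
  y = 2: RHS = 206 is not a perfect cube.
  y = -2: RHS = -210 is not a perfect cube.
  y = 3: RHS = 700 is not a perfect cube.
  y = -3: RHS = -704 is not a perfect cube.
Continuing the search up to |y| = 35 finds no solutions either.
No (x, y) in the scanned range satisfies the equation.

No integer solutions with |y| ≤ 35.


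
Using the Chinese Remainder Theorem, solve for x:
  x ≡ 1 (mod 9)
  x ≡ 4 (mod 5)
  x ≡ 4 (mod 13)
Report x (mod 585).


Moduli 9, 5, 13 are pairwise coprime; by CRT there is a unique solution modulo M = 9 · 5 · 13 = 585.
Solve pairwise, accumulating the modulus:
  Start with x ≡ 1 (mod 9).
  Combine with x ≡ 4 (mod 5): since gcd(9, 5) = 1, we get a unique residue mod 45.
    Write x = 1 + 9·t and substitute into x ≡ 4 (mod 5): 9·t ≡ 4 − 1 = 3 (mod 5).
    Reduce coefficients mod 5: 4·t ≡ 3 (mod 5).
    The inverse of 4 mod 5 is 4 (since 4·4 = 16 = 3·5 + 1), so t ≡ 4·3 = 12 ≡ 2 (mod 5).
    Then x = 1 + 9·2 = 19, valid modulo lcm(9, 5) = 45: x ≡ 19 (mod 45).
  Combine with x ≡ 4 (mod 13): since gcd(45, 13) = 1, we get a unique residue mod 585.
    Write x = 19 + 45·t and substitute into x ≡ 4 (mod 13): 45·t ≡ 4 − 19 = -15 (mod 13).
    Reduce coefficients mod 13: 6·t ≡ 11 (mod 13).
    The inverse of 6 mod 13 is 11 (since 6·11 = 66 = 5·13 + 1), so t ≡ 11·11 = 121 ≡ 4 (mod 13).
    Then x = 19 + 45·4 = 199, valid modulo lcm(45, 13) = 585: x ≡ 199 (mod 585).
Verify: 199 mod 9 = 1 ✓, 199 mod 5 = 4 ✓, 199 mod 13 = 4 ✓.

x ≡ 199 (mod 585).


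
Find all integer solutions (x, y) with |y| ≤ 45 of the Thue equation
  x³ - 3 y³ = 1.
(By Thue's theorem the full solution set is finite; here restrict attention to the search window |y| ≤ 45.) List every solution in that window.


The equation is x³ - 3y³ = 1. For fixed y, x³ = 3·y³ + 1, so a solution requires the RHS to be a perfect cube.
Strategy: iterate y from -45 to 45, compute RHS = 3·y³ + 1, and check whether it is a (positive or negative) perfect cube.
Check small values of y:
  y = 0: RHS = 1 = (1)³ ⇒ x = 1 works.
  y = 1: RHS = 4 is not a perfect cube.
  y = -1: RHS = -2 is not a perfect cube.
  y = 2: RHS = 25 is not a perfect cube.
  y = -2: RHS = -23 is not a perfect cube.
  y = 3: RHS = 82 is not a perfect cube.
  y = -3: RHS = -80 is not a perfect cube.
Continuing the search up to |y| = 45 finds no further solutions beyond those listed.
Collected solutions: (1, 0).

Solutions (with |y| ≤ 45): (1, 0).


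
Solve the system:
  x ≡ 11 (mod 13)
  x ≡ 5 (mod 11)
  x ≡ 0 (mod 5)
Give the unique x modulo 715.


Moduli 13, 11, 5 are pairwise coprime; by CRT there is a unique solution modulo M = 13 · 11 · 5 = 715.
Solve pairwise, accumulating the modulus:
  Start with x ≡ 11 (mod 13).
  Combine with x ≡ 5 (mod 11): since gcd(13, 11) = 1, we get a unique residue mod 143.
    Write x = 11 + 13·t and substitute into x ≡ 5 (mod 11): 13·t ≡ 5 − 11 = -6 (mod 11).
    Reduce coefficients mod 11: 2·t ≡ 5 (mod 11).
    The inverse of 2 mod 11 is 6 (since 2·6 = 12 = 1·11 + 1), so t ≡ 6·5 = 30 ≡ 8 (mod 11).
    Then x = 11 + 13·8 = 115, valid modulo lcm(13, 11) = 143: x ≡ 115 (mod 143).
  Combine with x ≡ 0 (mod 5): since gcd(143, 5) = 1, we get a unique residue mod 715.
    Write x = 115 + 143·t and substitute into x ≡ 0 (mod 5): 143·t ≡ 0 − 115 = -115 (mod 5).
    Reduce coefficients mod 5: 3·t ≡ 0 (mod 5).
    The inverse of 3 mod 5 is 2 (since 3·2 = 6 = 1·5 + 1), so t ≡ 2·0 = 0 ≡ 0 (mod 5).
    Then x = 115 + 143·0 = 115, valid modulo lcm(143, 5) = 715: x ≡ 115 (mod 715).
Verify: 115 mod 13 = 11 ✓, 115 mod 11 = 5 ✓, 115 mod 5 = 0 ✓.

x ≡ 115 (mod 715).


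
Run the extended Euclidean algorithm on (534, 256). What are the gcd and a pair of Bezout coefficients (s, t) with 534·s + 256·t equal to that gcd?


Euclidean algorithm on (534, 256) — divide until remainder is 0:
  534 = 2 · 256 + 22
  256 = 11 · 22 + 14
  22 = 1 · 14 + 8
  14 = 1 · 8 + 6
  8 = 1 · 6 + 2
  6 = 3 · 2 + 0
gcd(534, 256) = 2.
Track Bezout coefficients alongside the remainders: start with r₀ = 534 = a·1 + b·0 (s = 1, t = 0) and r₁ = 256 = a·0 + b·1 (s = 0, t = 1); each new remainder r_{k+1} = r_{k-1} − q_k·r_k inherits s_{k+1} = s_{k-1} − q_k·s_k, t_{k+1} = t_{k-1} − q_k·t_k, so r_k = a·s_k + b·t_k at every step:
  q = 2: r = 22, s = 1 − 2·0 = 1, t = 0 − 2·1 = -2  (check: 534·1 + 256·(-2) = 22)
  q = 11: r = 14, s = 0 − 11·1 = -11, t = 1 − 11·(-2) = 23  (check: 534·(-11) + 256·23 = 14)
  q = 1: r = 8, s = 1 − 1·(-11) = 12, t = -2 − 1·23 = -25  (check: 534·12 + 256·(-25) = 8)
  q = 1: r = 6, s = -11 − 1·12 = -23, t = 23 − 1·(-25) = 48  (check: 534·(-23) + 256·48 = 6)
  q = 1: r = 2, s = 12 − 1·(-23) = 35, t = -25 − 1·48 = -73  (check: 534·35 + 256·(-73) = 2)
The row with r = 2 (the gcd) gives the Bezout coefficients s = 35, t = -73.
Result: 534 · (35) + 256 · (-73) = 2.

gcd(534, 256) = 2; s = 35, t = -73 (check: 534·35 + 256·(-73) = 2).


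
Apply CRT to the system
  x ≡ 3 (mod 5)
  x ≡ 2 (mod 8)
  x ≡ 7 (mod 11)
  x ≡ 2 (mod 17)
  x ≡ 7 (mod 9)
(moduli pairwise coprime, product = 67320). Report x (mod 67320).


Product of moduli M = 5 · 8 · 11 · 17 · 9 = 67320.
Merge one congruence at a time:
  Start: x ≡ 3 (mod 5).
  Combine with x ≡ 2 (mod 8); new modulus lcm = 40.
    Write x = 3 + 5·t and substitute into x ≡ 2 (mod 8): 5·t ≡ 2 − 3 = -1 (mod 8).
    Reduce coefficients mod 8: 5·t ≡ 7 (mod 8).
    The inverse of 5 mod 8 is 5 (since 5·5 = 25 = 3·8 + 1), so t ≡ 5·7 = 35 ≡ 3 (mod 8).
    Then x = 3 + 5·3 = 18, valid modulo lcm(5, 8) = 40: x ≡ 18 (mod 40).
  Combine with x ≡ 7 (mod 11); new modulus lcm = 440.
    Write x = 18 + 40·t and substitute into x ≡ 7 (mod 11): 40·t ≡ 7 − 18 = -11 (mod 11).
    Reduce coefficients mod 11: 7·t ≡ 0 (mod 11).
    The inverse of 7 mod 11 is 8 (since 7·8 = 56 = 5·11 + 1), so t ≡ 8·0 = 0 ≡ 0 (mod 11).
    Then x = 18 + 40·0 = 18, valid modulo lcm(40, 11) = 440: x ≡ 18 (mod 440).
  Combine with x ≡ 2 (mod 17); new modulus lcm = 7480.
    Write x = 18 + 440·t and substitute into x ≡ 2 (mod 17): 440·t ≡ 2 − 18 = -16 (mod 17).
    Reduce coefficients mod 17: 15·t ≡ 1 (mod 17).
    The inverse of 15 mod 17 is 8 (since 15·8 = 120 = 7·17 + 1), so t ≡ 8·1 = 8 ≡ 8 (mod 17).
    Then x = 18 + 440·8 = 3538, valid modulo lcm(440, 17) = 7480: x ≡ 3538 (mod 7480).
  Combine with x ≡ 7 (mod 9); new modulus lcm = 67320.
    Write x = 3538 + 7480·t and substitute into x ≡ 7 (mod 9): 7480·t ≡ 7 − 3538 = -3531 (mod 9).
    Reduce coefficients mod 9: 1·t ≡ 6 (mod 9).
    So t ≡ 6 (mod 9).
    Then x = 3538 + 7480·6 = 48418, valid modulo lcm(7480, 9) = 67320: x ≡ 48418 (mod 67320).
Verify against each original: 48418 mod 5 = 3, 48418 mod 8 = 2, 48418 mod 11 = 7, 48418 mod 17 = 2, 48418 mod 9 = 7.

x ≡ 48418 (mod 67320).
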